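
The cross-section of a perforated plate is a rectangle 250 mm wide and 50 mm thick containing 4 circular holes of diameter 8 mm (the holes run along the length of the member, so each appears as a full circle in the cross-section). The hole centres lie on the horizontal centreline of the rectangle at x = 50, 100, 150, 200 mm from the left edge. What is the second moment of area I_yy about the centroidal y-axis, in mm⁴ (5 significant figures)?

Split into non-overlapping primitives; take the origin at the lower-left of the bounding box.
Plate: 250 × 50, A = 12 500 mm², x = 125 mm, Ī = 65 104 167 mm⁴.
Hole 1 (subtracted): ⌀8, A = 50.26548 mm², x = 50 mm, Ī = 201.0619 mm⁴.
Hole 2 (subtracted): ⌀8, A = 50.26548 mm², x = 100 mm, Ī = 201.0619 mm⁴.
Hole 3 (subtracted): ⌀8, A = 50.26548 mm², x = 150 mm, Ī = 201.0619 mm⁴.
Hole 4 (subtracted): ⌀8, A = 50.26548 mm², x = 200 mm, Ī = 201.0619 mm⁴.
By symmetry the centroid is at mid-width, x̄ = 125 mm.
Transfer each piece to the centroidal y-axis using Ī + A·d² with d = x − 125:
  plate: d = 0 mm → contributes +65 104 167 mm⁴
  hole 1: d = -75 mm → contributes −282944.4 mm⁴
  hole 2: d = -25 mm → contributes −31616.99 mm⁴
  hole 3: d = 25 mm → contributes −31616.99 mm⁴
  hole 4: d = 75 mm → contributes −282944.4 mm⁴
Total I = 64 475 044 mm⁴.

I_yy ≈ 6.4475 × 10⁷ mm⁴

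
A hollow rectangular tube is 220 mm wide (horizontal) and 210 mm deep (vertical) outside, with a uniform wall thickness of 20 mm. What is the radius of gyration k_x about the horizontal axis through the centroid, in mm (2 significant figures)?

k_x ≈ 78 mm

Break the section into simple shapes (no overlaps), measuring from the bottom-left corner of the bounding box.
Outer rectangle: 220 × 210, A = 46 200 mm², y = 105 mm, Ī = 169 785 000 mm⁴.
Inner void (subtracted): 180 × 170, A = 30 600 mm², y = 105 mm, Ī = 73 695 000 mm⁴.
By symmetry the centroid is at mid-height, ȳ = 105 mm.
All pieces are centred on the horizontal axis through the centroid, so I = ΣĪ (holes subtracted) = 96 090 000 mm⁴.
Radius of gyration: k = √(I/A) = √(96 090 000 / 15 600) = 78.48 mm.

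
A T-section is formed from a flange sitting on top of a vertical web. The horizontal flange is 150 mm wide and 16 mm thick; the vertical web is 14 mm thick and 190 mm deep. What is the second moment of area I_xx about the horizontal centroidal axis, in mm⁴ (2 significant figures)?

Split into non-overlapping primitives; take the origin at the lower-left of the bounding box.
Flange: 150 × 16, A = 2 400 mm², y = 198 mm, Ī = 51 200 mm⁴.
Web: 14 × 190, A = 2 660 mm², y = 95 mm, Ī = 8 002 167 mm⁴.
Centroid: ȳ = ΣA·y / ΣA = 143.9 mm.
Transfer each piece to the horizontal centroidal axis using Ī + A·d² with d = y − 143.9:
  flange: d = 54.15 mm → contributes +7 087 558 mm⁴
  web: d = -48.85 mm → contributes +14 350 760 mm⁴
Total I = 21 438 318 mm⁴.

I_xx ≈ 2.1 × 10⁷ mm⁴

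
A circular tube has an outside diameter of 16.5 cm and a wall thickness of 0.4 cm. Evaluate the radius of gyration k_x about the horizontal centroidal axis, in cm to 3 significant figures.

k_x ≈ 5.69 cm

Decompose the section into non-overlapping parts with the origin at the bottom-left of its bounding rectangle.
Outer circle: ⌀16.5, A = 213.82 cm², y = 8.25 cm, Ī = 3638.4 cm⁴.
Bore (subtracted): ⌀15.7, A = 193.59 cm², y = 8.25 cm, Ī = 2982.4 cm⁴.
By symmetry the centroid is at mid-height, ȳ = 8.25 cm.
All pieces are centred on the horizontal centroidal axis, so I = ΣĪ (holes subtracted) = 655.94 cm⁴.
Radius of gyration: k = √(I/A) = √(655.94 / 20.232) = 5.694 cm.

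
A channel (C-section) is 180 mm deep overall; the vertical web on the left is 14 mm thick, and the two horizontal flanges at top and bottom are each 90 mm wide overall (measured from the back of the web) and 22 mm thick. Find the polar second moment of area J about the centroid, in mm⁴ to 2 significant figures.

Decompose the section into non-overlapping parts with the origin at the bottom-left of its bounding rectangle.
Web: 14 × 180, A = 2 520 mm², y = 90 mm, Ī = 6 804 000 mm⁴.
Top flange (beyond web): 76 × 22, A = 1 672 mm², y = 169 mm, Ī = 67 437 mm⁴.
Bottom flange (beyond web): 76 × 22, A = 1 672 mm², y = 11 mm, Ī = 67 437 mm⁴.
By symmetry the centroid is at mid-height, ȳ = 90 mm.
Transfer each piece to the centroidal x-axis using Ī + A·d² with d = y − 90:
  web: d = 0 mm → contributes +6 804 000 mm⁴
  top flange (beyond web): d = 79 mm → contributes +10 502 389 mm⁴
  bottom flange (beyond web): d = -79 mm → contributes +10 502 389 mm⁴
Total I = 27 808 779 mm⁴.
For the y-axis: x̄ = 32.66 mm.
Repeating about the centroidal y-axis gives I_y = 4 560 771 mm⁴.
Polar second moment: J = I_x + I_y = 32 369 550 mm⁴.

J ≈ 3.2 × 10⁷ mm⁴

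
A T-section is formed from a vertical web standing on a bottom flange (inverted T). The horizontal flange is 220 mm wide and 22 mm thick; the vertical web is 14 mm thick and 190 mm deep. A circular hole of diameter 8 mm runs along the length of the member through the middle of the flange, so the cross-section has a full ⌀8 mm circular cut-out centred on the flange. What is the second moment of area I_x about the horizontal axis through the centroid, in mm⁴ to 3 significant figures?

I_x ≈ 2.74 × 10⁷ mm⁴

Break the section into simple shapes (no overlaps), measuring from the bottom-left corner of the bounding box.
Flange: 220 × 22, A = 4 840 mm², y = 11 mm, Ī = 195 213 mm⁴.
Web: 14 × 190, A = 2 660 mm², y = 117 mm, Ī = 8 002 167 mm⁴.
Hole (subtracted): ⌀8, A = 50.265 mm², y = 11 mm, Ī = 201.06 mm⁴.
Centroid: ȳ = ΣA·y / ΣA = 48.848 mm.
Transfer each piece to the horizontal axis through the centroid using Ī + A·d² with d = y − 48.848:
  flange: d = -37.848 mm → contributes +7 128 494 mm⁴
  web: d = 68.152 mm → contributes +20 356 937 mm⁴
  hole: d = -37.848 mm → contributes −72 206 mm⁴
Total I = 27 413 224 mm⁴.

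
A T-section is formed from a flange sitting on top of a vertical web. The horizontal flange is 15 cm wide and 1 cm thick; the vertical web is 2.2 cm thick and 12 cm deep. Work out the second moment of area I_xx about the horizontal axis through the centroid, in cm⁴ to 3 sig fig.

Break the section into simple shapes (no overlaps), measuring from the bottom-left corner of the bounding box.
Flange: 15 × 1, A = 15 cm², y = 12.5 cm, Ī = 1.25 cm⁴.
Web: 2.2 × 12, A = 26.4 cm², y = 6 cm, Ī = 316.8 cm⁴.
Centroid: ȳ = ΣA·y / ΣA = 8.3551 cm.
Transfer each piece to the horizontal axis through the centroid using Ī + A·d² with d = y − 8.3551:
  flange: d = 4.1449 cm → contributes +258.96 cm⁴
  web: d = -2.3551 cm → contributes +463.22 cm⁴
Total I = 722.18 cm⁴.

I_xx ≈ 722 cm⁴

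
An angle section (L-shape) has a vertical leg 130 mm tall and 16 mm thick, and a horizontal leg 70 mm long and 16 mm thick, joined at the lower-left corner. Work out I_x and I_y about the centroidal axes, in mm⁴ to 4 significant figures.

Treat the section as a set of non-overlapping primitives; coordinates are from the bounding-box lower-left.
Vertical leg: 16 × 130, A = 2 080 mm², y = 65 mm, Ī = 2 929 333 mm⁴.
Horizontal leg (remainder): 54 × 16, A = 864 mm², y = 8 mm, Ī = 18 432 mm⁴.
Centroid: ȳ = ΣA·y / ΣA = 48.2717 mm.
Transfer each piece to the centroidal x-axis using Ī + A·d² with d = y − 48.2717:
  vertical leg: d = 16.7283 mm → contributes +3 511 390 mm⁴
  horizontal leg (remainder): d = -40.2717 mm → contributes +1 419 678 mm⁴
Total I = 4 931 068 mm⁴.
For the y-axis: x̄ = 18.2717 mm.
Repeating about the centroidal y-axis gives I_y = 1 002 108 mm⁴.

I_x ≈ 4.931 × 10⁶ mm⁴, I_y ≈ 1.002 × 10⁶ mm⁴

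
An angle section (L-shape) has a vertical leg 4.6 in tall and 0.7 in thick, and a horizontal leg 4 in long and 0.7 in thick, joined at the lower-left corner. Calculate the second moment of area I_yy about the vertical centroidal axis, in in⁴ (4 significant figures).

I_yy ≈ 7.608 in⁴

Treat the section as a set of non-overlapping primitives; coordinates are from the bounding-box lower-left.
Vertical leg: 0.7 × 4.6, A = 3.22 in², x = 0.35 in, Ī = 0.131483 in⁴.
Horizontal leg (remainder): 3.3 × 0.7, A = 2.31 in², x = 2.35 in, Ī = 2.09633 in⁴.
Centroid: x̄ = ΣA·x / ΣA = 1.18544 in.
Transfer each piece to the vertical centroidal axis using Ī + A·d² with d = x − 1.18544:
  vertical leg: d = -0.835443 in → contributes +2.37893 in⁴
  horizontal leg (remainder): d = 1.16456 in → contributes +5.22913 in⁴
Total I = 7.60806 in⁴.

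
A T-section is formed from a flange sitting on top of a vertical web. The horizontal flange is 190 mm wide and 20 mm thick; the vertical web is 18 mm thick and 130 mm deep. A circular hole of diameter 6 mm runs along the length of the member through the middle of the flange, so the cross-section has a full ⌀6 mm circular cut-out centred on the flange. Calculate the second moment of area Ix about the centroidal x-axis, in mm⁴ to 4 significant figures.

Ix ≈ 1.155 × 10⁷ mm⁴

Decompose the section into non-overlapping parts with the origin at the bottom-left of its bounding rectangle.
Flange: 190 × 20, A = 3 800 mm², y = 140 mm, Ī = 126 667 mm⁴.
Web: 18 × 130, A = 2 340 mm², y = 65 mm, Ī = 3 295 500 mm⁴.
Hole (subtracted): ⌀6, A = 28.2743 mm², y = 140 mm, Ī = 63.6173 mm⁴.
Centroid: ȳ = ΣA·y / ΣA = 111.285 mm.
Transfer each piece to the centroidal x-axis using Ī + A·d² with d = y − 111.285:
  flange: d = 28.7153 mm → contributes +3 260 026 mm⁴
  web: d = -46.2847 mm → contributes +8 308 421 mm⁴
  hole: d = 28.7153 mm → contributes −23377.7 mm⁴
Total I = 11 545 069 mm⁴.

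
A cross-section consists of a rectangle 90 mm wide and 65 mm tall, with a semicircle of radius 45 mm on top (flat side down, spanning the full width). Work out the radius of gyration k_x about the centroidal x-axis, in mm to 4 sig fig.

Decompose the section into non-overlapping parts with the origin at the bottom-left of its bounding rectangle.
Rectangular body: 90 × 65, A = 5 850 mm², y = 32.5 mm, Ī = 2 059 688 mm⁴.
Semicircular cap: semicircle r = 45, A = 3180.86 mm², y = 84.0986 mm, Ī = 450 072 mm⁴.
Centroid: ȳ = ΣA·y / ΣA = 50.6741 mm.
Transfer each piece to the centroidal x-axis using Ī + A·d² with d = y − 50.6741:
  rectangular body: d = -18.1741 mm → contributes +3 991 936 mm⁴
  semicircular cap: d = 33.4245 mm → contributes +4 003 716 mm⁴
Total I = 7 995 652 mm⁴.
Radius of gyration: k = √(I/A) = √(7 995 652 / 9030.86) = 29.7552 mm.

k_x ≈ 29.76 mm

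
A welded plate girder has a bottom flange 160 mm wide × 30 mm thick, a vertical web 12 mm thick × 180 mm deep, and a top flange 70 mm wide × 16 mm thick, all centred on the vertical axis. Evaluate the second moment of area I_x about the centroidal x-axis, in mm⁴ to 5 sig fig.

I_x ≈ 5.0657 × 10⁷ mm⁴

Break the section into simple shapes (no overlaps), measuring from the bottom-left corner of the bounding box.
Bottom plate: 160 × 30, A = 4 800 mm², y = 15 mm, Ī = 360 000 mm⁴.
Web plate: 12 × 180, A = 2 160 mm², y = 120 mm, Ī = 5 832 000 mm⁴.
Top plate: 70 × 16, A = 1 120 mm², y = 218 mm, Ī = 23893.33 mm⁴.
Centroid: ȳ = ΣA·y / ΣA = 71.20792 mm.
Transfer each piece to the centroidal x-axis using Ī + A·d² with d = y − 71.20792:
  bottom plate: d = -56.20792 mm → contributes +15 524 786 mm⁴
  web plate: d = 48.79208 mm → contributes +10 974 241 mm⁴
  top plate: d = 146.7921 mm → contributes +24 157 558 mm⁴
Total I = 50 656 584 mm⁴.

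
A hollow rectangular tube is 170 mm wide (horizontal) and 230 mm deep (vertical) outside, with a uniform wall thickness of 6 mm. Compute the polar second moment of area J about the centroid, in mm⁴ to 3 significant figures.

Break the section into simple shapes (no overlaps), measuring from the bottom-left corner of the bounding box.
Outer rectangle: 170 × 230, A = 39 100 mm², y = 115 mm, Ī = 172 365 833 mm⁴.
Inner void (subtracted): 158 × 218, A = 34 444 mm², y = 115 mm, Ī = 136 409 721 mm⁴.
By symmetry the centroid is at mid-height, ȳ = 115 mm.
All pieces are centred on the centroidal x-axis, so I = ΣĪ (holes subtracted) = 35 956 112 mm⁴.
Repeating about the centroidal y-axis gives I_y = 22 510 832 mm⁴.
Polar second moment: J = I_x + I_y = 58 466 944 mm⁴.

J ≈ 5.85 × 10⁷ mm⁴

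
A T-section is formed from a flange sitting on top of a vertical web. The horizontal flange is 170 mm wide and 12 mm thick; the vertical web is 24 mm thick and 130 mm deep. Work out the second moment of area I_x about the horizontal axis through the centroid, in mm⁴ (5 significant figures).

Treat the section as a set of non-overlapping primitives; coordinates are from the bounding-box lower-left.
Flange: 170 × 12, A = 2 040 mm², y = 136 mm, Ī = 24 480 mm⁴.
Web: 24 × 130, A = 3 120 mm², y = 65 mm, Ī = 4 394 000 mm⁴.
Centroid: ȳ = ΣA·y / ΣA = 93.06977 mm.
Transfer each piece to the horizontal axis through the centroid using Ī + A·d² with d = y − 93.06977:
  flange: d = 42.93023 mm → contributes +3 784 210 mm⁴
  web: d = -28.06977 mm → contributes +6 852 285 mm⁴
Total I = 10 636 495 mm⁴.

I_x ≈ 1.0636 × 10⁷ mm⁴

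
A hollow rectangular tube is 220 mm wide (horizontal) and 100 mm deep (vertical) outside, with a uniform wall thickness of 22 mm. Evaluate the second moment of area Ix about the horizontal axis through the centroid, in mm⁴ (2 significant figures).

Split into non-overlapping primitives; take the origin at the lower-left of the bounding box.
Outer rectangle: 220 × 100, A = 22 000 mm², y = 50 mm, Ī = 18 333 333 mm⁴.
Inner void (subtracted): 176 × 56, A = 9 856 mm², y = 50 mm, Ī = 2 575 701 mm⁴.
By symmetry the centroid is at mid-height, ȳ = 50 mm.
All pieces are centred on the horizontal axis through the centroid, so I = ΣĪ (holes subtracted) = 15 757 632 mm⁴.

Ix ≈ 1.6 × 10⁷ mm⁴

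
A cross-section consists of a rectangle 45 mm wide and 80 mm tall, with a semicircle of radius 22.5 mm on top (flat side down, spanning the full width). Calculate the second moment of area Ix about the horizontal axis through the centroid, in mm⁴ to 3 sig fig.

Ix ≈ 3.55 × 10⁶ mm⁴

Decompose the section into non-overlapping parts with the origin at the bottom-left of its bounding rectangle.
Rectangular body: 45 × 80, A = 3 600 mm², y = 40 mm, Ī = 1 920 000 mm⁴.
Semicircular cap: semicircle r = 22.5, A = 795.22 mm², y = 89.549 mm, Ī = 28 130 mm⁴.
Centroid: ȳ = ΣA·y / ΣA = 48.965 mm.
Transfer each piece to the horizontal axis through the centroid using Ī + A·d² with d = y − 48.965:
  rectangular body: d = -8.9648 mm → contributes +2 209 326 mm⁴
  semicircular cap: d = 40.584 mm → contributes +1 337 928 mm⁴
Total I = 3 547 254 mm⁴.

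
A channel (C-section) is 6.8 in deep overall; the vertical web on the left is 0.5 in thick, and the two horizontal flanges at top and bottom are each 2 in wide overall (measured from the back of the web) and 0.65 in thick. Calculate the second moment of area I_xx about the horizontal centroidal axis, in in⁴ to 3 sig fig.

Treat the section as a set of non-overlapping primitives; coordinates are from the bounding-box lower-left.
Web: 0.5 × 6.8, A = 3.4 in², y = 3.4 in, Ī = 13.101 in⁴.
Top flange (beyond web): 1.5 × 0.65, A = 0.975 in², y = 6.475 in, Ī = 0.034328 in⁴.
Bottom flange (beyond web): 1.5 × 0.65, A = 0.975 in², y = 0.325 in, Ī = 0.034328 in⁴.
By symmetry the centroid is at mid-height, ȳ = 3.4 in.
Transfer each piece to the horizontal centroidal axis using Ī + A·d² with d = y − 3.4:
  web: d = 0 in → contributes +13.101 in⁴
  top flange (beyond web): d = 3.075 in → contributes +9.2536 in⁴
  bottom flange (beyond web): d = -3.075 in → contributes +9.2536 in⁴
Total I = 31.608 in⁴.

I_xx ≈ 31.6 in⁴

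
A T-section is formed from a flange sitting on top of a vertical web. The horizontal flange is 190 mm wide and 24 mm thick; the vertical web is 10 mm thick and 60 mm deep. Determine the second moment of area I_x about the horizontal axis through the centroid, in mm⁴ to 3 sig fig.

Split into non-overlapping primitives; take the origin at the lower-left of the bounding box.
Flange: 190 × 24, A = 4 560 mm², y = 72 mm, Ī = 218 880 mm⁴.
Web: 10 × 60, A = 600 mm², y = 30 mm, Ī = 180 000 mm⁴.
Centroid: ȳ = ΣA·y / ΣA = 67.116 mm.
Transfer each piece to the horizontal axis through the centroid using Ī + A·d² with d = y − 67.116:
  flange: d = 4.8837 mm → contributes +327 639 mm⁴
  web: d = -37.116 mm → contributes +1 006 571 mm⁴
Total I = 1 334 210 mm⁴.

I_x ≈ 1.33 × 10⁶ mm⁴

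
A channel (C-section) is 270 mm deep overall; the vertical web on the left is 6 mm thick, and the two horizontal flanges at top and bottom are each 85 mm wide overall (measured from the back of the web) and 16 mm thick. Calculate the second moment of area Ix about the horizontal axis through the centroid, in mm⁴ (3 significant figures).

Ix ≈ 5.07 × 10⁷ mm⁴

Decompose the section into non-overlapping parts with the origin at the bottom-left of its bounding rectangle.
Web: 6 × 270, A = 1 620 mm², y = 135 mm, Ī = 9 841 500 mm⁴.
Top flange (beyond web): 79 × 16, A = 1 264 mm², y = 262 mm, Ī = 26 965 mm⁴.
Bottom flange (beyond web): 79 × 16, A = 1 264 mm², y = 8 mm, Ī = 26 965 mm⁴.
By symmetry the centroid is at mid-height, ȳ = 135 mm.
Transfer each piece to the horizontal axis through the centroid using Ī + A·d² with d = y − 135:
  web: d = 0 mm → contributes +9 841 500 mm⁴
  top flange (beyond web): d = 127 mm → contributes +20 414 021 mm⁴
  bottom flange (beyond web): d = -127 mm → contributes +20 414 021 mm⁴
Total I = 50 669 543 mm⁴.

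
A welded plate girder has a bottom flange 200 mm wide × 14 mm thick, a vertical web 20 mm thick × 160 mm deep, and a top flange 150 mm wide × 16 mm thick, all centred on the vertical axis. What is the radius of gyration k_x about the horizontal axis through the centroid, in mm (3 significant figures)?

Split into non-overlapping primitives; take the origin at the lower-left of the bounding box.
Bottom plate: 200 × 14, A = 2 800 mm², y = 7 mm, Ī = 45 733 mm⁴.
Web plate: 20 × 160, A = 3 200 mm², y = 94 mm, Ī = 6 826 667 mm⁴.
Top plate: 150 × 16, A = 2 400 mm², y = 182 mm, Ī = 51 200 mm⁴.
Centroid: ȳ = ΣA·y / ΣA = 90.143 mm.
Transfer each piece to the horizontal axis through the centroid using Ī + A·d² with d = y − 90.143:
  bottom plate: d = -83.143 mm → contributes +19 401 390 mm⁴
  web plate: d = 3.8571 mm → contributes +6 874 275 mm⁴
  top plate: d = 91.857 mm → contributes +20 301 763 mm⁴
Total I = 46 577 429 mm⁴.
Radius of gyration: k = √(I/A) = √(46 577 429 / 8 400) = 74.464 mm.

k_x ≈ 74.5 mm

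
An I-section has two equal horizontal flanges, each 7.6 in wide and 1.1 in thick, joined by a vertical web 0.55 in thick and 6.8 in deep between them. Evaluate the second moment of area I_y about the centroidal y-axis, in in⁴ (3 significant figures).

Decompose the section into non-overlapping parts with the origin at the bottom-left of its bounding rectangle.
Bottom flange: 7.6 × 1.1, A = 8.36 in², x = 3.8 in, Ī = 40.239 in⁴.
Web: 0.55 × 6.8, A = 3.74 in², x = 3.8 in, Ī = 0.094279 in⁴.
Top flange: 7.6 × 1.1, A = 8.36 in², x = 3.8 in, Ī = 40.239 in⁴.
By symmetry the centroid is at mid-width, x̄ = 3.8 in.
All pieces are centred on the centroidal y-axis, so I = ΣĪ = 80.573 in⁴.

I_y ≈ 80.6 in⁴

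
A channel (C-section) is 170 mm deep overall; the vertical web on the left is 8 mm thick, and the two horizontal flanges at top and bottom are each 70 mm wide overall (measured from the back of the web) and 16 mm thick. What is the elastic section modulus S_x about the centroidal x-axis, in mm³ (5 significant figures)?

S_x ≈ 1.7742 × 10⁵ mm³

Decompose the section into non-overlapping parts with the origin at the bottom-left of its bounding rectangle.
Web: 8 × 170, A = 1 360 mm², y = 85 mm, Ī = 3 275 333 mm⁴.
Top flange (beyond web): 62 × 16, A = 992 mm², y = 162 mm, Ī = 21162.67 mm⁴.
Bottom flange (beyond web): 62 × 16, A = 992 mm², y = 8 mm, Ī = 21162.67 mm⁴.
By symmetry the centroid is at mid-height, ȳ = 85 mm.
Transfer each piece to the centroidal x-axis using Ī + A·d² with d = y − 85:
  web: d = 0 mm → contributes +3 275 333 mm⁴
  top flange (beyond web): d = 77 mm → contributes +5 902 731 mm⁴
  bottom flange (beyond web): d = -77 mm → contributes +5 902 731 mm⁴
Total I = 15 080 795 mm⁴.
Extreme fibre distance c = 85 mm; S = I/c = 177421.1 mm³.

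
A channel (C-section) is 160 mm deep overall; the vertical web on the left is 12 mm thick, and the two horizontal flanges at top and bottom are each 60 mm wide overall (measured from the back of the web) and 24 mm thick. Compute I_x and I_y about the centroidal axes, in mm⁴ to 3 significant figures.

Split into non-overlapping primitives; take the origin at the lower-left of the bounding box.
Web: 12 × 160, A = 1 920 mm², y = 80 mm, Ī = 4 096 000 mm⁴.
Top flange (beyond web): 48 × 24, A = 1 152 mm², y = 148 mm, Ī = 55 296 mm⁴.
Bottom flange (beyond web): 48 × 24, A = 1 152 mm², y = 12 mm, Ī = 55 296 mm⁴.
By symmetry the centroid is at mid-height, ȳ = 80 mm.
Transfer each piece to the centroidal x-axis using Ī + A·d² with d = y − 80:
  web: d = 0 mm → contributes +4 096 000 mm⁴
  top flange (beyond web): d = 68 mm → contributes +5 382 144 mm⁴
  bottom flange (beyond web): d = -68 mm → contributes +5 382 144 mm⁴
Total I = 14 860 288 mm⁴.
For the y-axis: x̄ = 22.364 mm.
Repeating about the centroidal y-axis gives I_y = 1 407 953 mm⁴.

I_x ≈ 1.49 × 10⁷ mm⁴, I_y ≈ 1.41 × 10⁶ mm⁴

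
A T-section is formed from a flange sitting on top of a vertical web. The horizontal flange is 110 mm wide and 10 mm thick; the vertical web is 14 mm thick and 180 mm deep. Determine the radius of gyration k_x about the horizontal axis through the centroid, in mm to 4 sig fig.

Treat the section as a set of non-overlapping primitives; coordinates are from the bounding-box lower-left.
Flange: 110 × 10, A = 1 100 mm², y = 185 mm, Ī = 9166.67 mm⁴.
Web: 14 × 180, A = 2 520 mm², y = 90 mm, Ī = 6 804 000 mm⁴.
Centroid: ȳ = ΣA·y / ΣA = 118.867 mm.
Transfer each piece to the horizontal axis through the centroid using Ī + A·d² with d = y − 118.867:
  flange: d = 66.1326 mm → contributes +4 820 039 mm⁴
  web: d = -28.8674 mm → contributes +8 903 984 mm⁴
Total I = 13 724 023 mm⁴.
Radius of gyration: k = √(I/A) = √(13 724 023 / 3 620) = 61.5724 mm.

k_x ≈ 61.57 mm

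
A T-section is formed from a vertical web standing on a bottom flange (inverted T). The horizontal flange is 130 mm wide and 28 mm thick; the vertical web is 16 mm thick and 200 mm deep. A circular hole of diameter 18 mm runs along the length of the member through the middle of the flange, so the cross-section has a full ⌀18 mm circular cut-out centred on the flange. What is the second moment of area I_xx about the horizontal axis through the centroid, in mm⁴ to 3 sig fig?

Split into non-overlapping primitives; take the origin at the lower-left of the bounding box.
Flange: 130 × 28, A = 3 640 mm², y = 14 mm, Ī = 237 813 mm⁴.
Web: 16 × 200, A = 3 200 mm², y = 128 mm, Ī = 10 666 667 mm⁴.
Hole (subtracted): ⌀18, A = 254.47 mm², y = 14 mm, Ī = 5 153 mm⁴.
Centroid: ȳ = ΣA·y / ΣA = 69.394 mm.
Transfer each piece to the horizontal axis through the centroid using Ī + A·d² with d = y − 69.394:
  flange: d = -55.394 mm → contributes +11 407 203 mm⁴
  web: d = 58.606 mm → contributes +21 657 527 mm⁴
  hole: d = -55.394 mm → contributes −785 995 mm⁴
Total I = 32 278 735 mm⁴.

I_xx ≈ 3.23 × 10⁷ mm⁴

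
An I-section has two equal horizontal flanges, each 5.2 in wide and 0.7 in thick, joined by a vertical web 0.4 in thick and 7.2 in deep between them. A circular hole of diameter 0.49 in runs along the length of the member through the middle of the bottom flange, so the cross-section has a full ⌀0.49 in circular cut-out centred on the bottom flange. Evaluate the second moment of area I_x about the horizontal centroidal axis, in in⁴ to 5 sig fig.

Split into non-overlapping primitives; take the origin at the lower-left of the bounding box.
Bottom flange: 5.2 × 0.7, A = 3.64 in², y = 0.35 in, Ī = 0.1486333 in⁴.
Web: 0.4 × 7.2, A = 2.88 in², y = 4.3 in, Ī = 12.4416 in⁴.
Top flange: 5.2 × 0.7, A = 3.64 in², y = 8.25 in, Ī = 0.1486333 in⁴.
Hole (subtracted): ⌀0.49, A = 0.1885741 in², y = 0.35 in, Ī = 0.00282979 in⁴.
Centroid: ȳ = ΣA·y / ΣA = 4.3747 in.
Transfer each piece to the horizontal centroidal axis using Ī + A·d² with d = y − 4.3747:
  bottom flange: d = -4.0247 in → contributes +59.11012 in⁴
  web: d = -0.07470022 in → contributes +12.45767 in⁴
  top flange: d = 3.8753 in → contributes +54.81397 in⁴
  hole: d = -4.0247 in → contributes −3.057393 in⁴
Total I = 123.3244 in⁴.

I_x ≈ 123.32 in⁴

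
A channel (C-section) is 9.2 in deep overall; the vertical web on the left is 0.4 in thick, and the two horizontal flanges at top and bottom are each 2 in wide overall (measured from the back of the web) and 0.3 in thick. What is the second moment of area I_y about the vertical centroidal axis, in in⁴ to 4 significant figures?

I_y ≈ 1.015 in⁴

Split into non-overlapping primitives; take the origin at the lower-left of the bounding box.
Web: 0.4 × 9.2, A = 3.68 in², x = 0.2 in, Ī = 0.0490667 in⁴.
Top flange (beyond web): 1.6 × 0.3, A = 0.48 in², x = 1.2 in, Ī = 0.1024 in⁴.
Bottom flange (beyond web): 1.6 × 0.3, A = 0.48 in², x = 1.2 in, Ī = 0.1024 in⁴.
Centroid: x̄ = ΣA·x / ΣA = 0.406897 in.
Transfer each piece to the vertical centroidal axis using Ī + A·d² with d = x − 0.406897:
  web: d = -0.206897 in → contributes +0.206593 in⁴
  top flange (beyond web): d = 0.793103 in → contributes +0.404326 in⁴
  bottom flange (beyond web): d = 0.793103 in → contributes +0.404326 in⁴
Total I = 1.01525 in⁴.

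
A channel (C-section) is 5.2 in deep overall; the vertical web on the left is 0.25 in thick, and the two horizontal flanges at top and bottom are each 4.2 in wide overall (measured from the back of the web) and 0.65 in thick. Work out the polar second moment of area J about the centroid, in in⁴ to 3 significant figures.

Split into non-overlapping primitives; take the origin at the lower-left of the bounding box.
Web: 0.25 × 5.2, A = 1.3 in², y = 2.6 in, Ī = 2.9293 in⁴.
Top flange (beyond web): 3.95 × 0.65, A = 2.5675 in², y = 4.875 in, Ī = 0.090397 in⁴.
Bottom flange (beyond web): 3.95 × 0.65, A = 2.5675 in², y = 0.325 in, Ī = 0.090397 in⁴.
By symmetry the centroid is at mid-height, ȳ = 2.6 in.
Transfer each piece to the centroidal x-axis using Ī + A·d² with d = y − 2.6:
  web: d = 0 in → contributes +2.9293 in⁴
  top flange (beyond web): d = 2.275 in → contributes +13.379 in⁴
  bottom flange (beyond web): d = -2.275 in → contributes +13.379 in⁴
Total I = 29.687 in⁴.
For the y-axis: x̄ = 1.8008 in.
Repeating about the centroidal y-axis gives I_y = 11.258 in⁴.
Polar second moment: J = I_x + I_y = 40.945 in⁴.

J ≈ 40.9 in⁴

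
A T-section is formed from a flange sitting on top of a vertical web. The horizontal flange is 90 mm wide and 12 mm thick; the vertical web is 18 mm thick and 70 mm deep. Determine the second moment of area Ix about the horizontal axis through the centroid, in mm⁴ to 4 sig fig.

Break the section into simple shapes (no overlaps), measuring from the bottom-left corner of the bounding box.
Flange: 90 × 12, A = 1 080 mm², y = 76 mm, Ī = 12 960 mm⁴.
Web: 18 × 70, A = 1 260 mm², y = 35 mm, Ī = 514 500 mm⁴.
Centroid: ȳ = ΣA·y / ΣA = 53.9231 mm.
Transfer each piece to the horizontal axis through the centroid using Ī + A·d² with d = y − 53.9231:
  flange: d = 22.0769 mm → contributes +539 342 mm⁴
  web: d = -18.9231 mm → contributes +965 684 mm⁴
Total I = 1 505 026 mm⁴.

Ix ≈ 1.505 × 10⁶ mm⁴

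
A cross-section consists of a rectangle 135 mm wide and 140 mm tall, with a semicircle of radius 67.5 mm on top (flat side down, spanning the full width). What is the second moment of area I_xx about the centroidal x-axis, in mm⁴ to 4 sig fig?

Split into non-overlapping primitives; take the origin at the lower-left of the bounding box.
Rectangular body: 135 × 140, A = 18 900 mm², y = 70 mm, Ī = 30 870 000 mm⁴.
Semicircular cap: semicircle r = 67.5, A = 7156.94 mm², y = 168.648 mm, Ī = 2 278 490 mm⁴.
Centroid: ȳ = ΣA·y / ΣA = 97.0952 mm.
Transfer each piece to the centroidal x-axis using Ī + A·d² with d = y − 97.0952:
  rectangular body: d = -27.0952 mm → contributes +44 745 396 mm⁴
  semicircular cap: d = 71.5527 mm → contributes +38 920 541 mm⁴
Total I = 83 665 938 mm⁴.

I_xx ≈ 8.367 × 10⁷ mm⁴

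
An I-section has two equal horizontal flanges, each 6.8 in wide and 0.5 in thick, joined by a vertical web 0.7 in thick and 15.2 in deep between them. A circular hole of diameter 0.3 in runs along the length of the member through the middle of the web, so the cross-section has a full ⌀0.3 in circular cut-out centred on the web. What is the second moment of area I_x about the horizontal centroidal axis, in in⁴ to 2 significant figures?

I_x ≈ 620 in⁴

Treat the section as a set of non-overlapping primitives; coordinates are from the bounding-box lower-left.
Bottom flange: 6.8 × 0.5, A = 3.4 in², y = 0.25 in, Ī = 0.07083 in⁴.
Web: 0.7 × 15.2, A = 10.64 in², y = 8.1 in, Ī = 204.9 in⁴.
Top flange: 6.8 × 0.5, A = 3.4 in², y = 15.95 in, Ī = 0.07083 in⁴.
Hole (subtracted): ⌀0.3, A = 0.07069 in², y = 8.1 in, Ī = 0.0003976 in⁴.
By symmetry the centroid is at mid-height, ȳ = 8.1 in.
Transfer each piece to the horizontal centroidal axis using Ī + A·d² with d = y − 8.1:
  bottom flange: d = -7.85 in → contributes +209.6 in⁴
  web: d = 0 in → contributes +204.9 in⁴
  top flange: d = 7.85 in → contributes +209.6 in⁴
  hole: d = 0 in → contributes −0.0003976 in⁴
Total I = 624 in⁴.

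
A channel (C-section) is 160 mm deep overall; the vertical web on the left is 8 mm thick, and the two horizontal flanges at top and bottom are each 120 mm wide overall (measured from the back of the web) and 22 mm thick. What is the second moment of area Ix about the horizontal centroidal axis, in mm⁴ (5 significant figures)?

Decompose the section into non-overlapping parts with the origin at the bottom-left of its bounding rectangle.
Web: 8 × 160, A = 1 280 mm², y = 80 mm, Ī = 2 730 667 mm⁴.
Top flange (beyond web): 112 × 22, A = 2 464 mm², y = 149 mm, Ī = 99381.33 mm⁴.
Bottom flange (beyond web): 112 × 22, A = 2 464 mm², y = 11 mm, Ī = 99381.33 mm⁴.
By symmetry the centroid is at mid-height, ȳ = 80 mm.
Transfer each piece to the horizontal centroidal axis using Ī + A·d² with d = y − 80:
  web: d = 0 mm → contributes +2 730 667 mm⁴
  top flange (beyond web): d = 69 mm → contributes +11 830 485 mm⁴
  bottom flange (beyond web): d = -69 mm → contributes +11 830 485 mm⁴
Total I = 26 391 637 mm⁴.

Ix ≈ 2.6392 × 10⁷ mm⁴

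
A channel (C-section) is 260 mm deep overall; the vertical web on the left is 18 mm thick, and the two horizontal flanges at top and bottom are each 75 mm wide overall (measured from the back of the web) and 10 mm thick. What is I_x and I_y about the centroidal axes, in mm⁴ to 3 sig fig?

I_x ≈ 4.42 × 10⁷ mm⁴, I_y ≈ 1.72 × 10⁶ mm⁴

Decompose the section into non-overlapping parts with the origin at the bottom-left of its bounding rectangle.
Web: 18 × 260, A = 4 680 mm², y = 130 mm, Ī = 26 364 000 mm⁴.
Top flange (beyond web): 57 × 10, A = 570 mm², y = 255 mm, Ī = 4 750 mm⁴.
Bottom flange (beyond web): 57 × 10, A = 570 mm², y = 5 mm, Ī = 4 750 mm⁴.
By symmetry the centroid is at mid-height, ȳ = 130 mm.
Transfer each piece to the centroidal x-axis using Ī + A·d² with d = y − 130:
  web: d = 0 mm → contributes +26 364 000 mm⁴
  top flange (beyond web): d = 125 mm → contributes +8 911 000 mm⁴
  bottom flange (beyond web): d = -125 mm → contributes +8 911 000 mm⁴
Total I = 44 186 000 mm⁴.
For the y-axis: x̄ = 16.345 mm.
Repeating about the centroidal y-axis gives I_y = 1 724 126 mm⁴.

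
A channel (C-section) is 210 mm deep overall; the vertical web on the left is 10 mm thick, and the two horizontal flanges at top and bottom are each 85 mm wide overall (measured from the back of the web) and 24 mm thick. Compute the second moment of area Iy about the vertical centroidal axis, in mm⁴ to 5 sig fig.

Treat the section as a set of non-overlapping primitives; coordinates are from the bounding-box lower-left.
Web: 10 × 210, A = 2 100 mm², x = 5 mm, Ī = 17 500 mm⁴.
Top flange (beyond web): 75 × 24, A = 1 800 mm², x = 47.5 mm, Ī = 843 750 mm⁴.
Bottom flange (beyond web): 75 × 24, A = 1 800 mm², x = 47.5 mm, Ī = 843 750 mm⁴.
Centroid: x̄ = ΣA·x / ΣA = 31.84211 mm.
Transfer each piece to the vertical centroidal axis using Ī + A·d² with d = x − 31.84211:
  web: d = -26.84211 mm → contributes +1 530 547 mm⁴
  top flange (beyond web): d = 15.65789 mm → contributes +1 285 055 mm⁴
  bottom flange (beyond web): d = 15.65789 mm → contributes +1 285 055 mm⁴
Total I = 4 100 658 mm⁴.

Iy ≈ 4.1007 × 10⁶ mm⁴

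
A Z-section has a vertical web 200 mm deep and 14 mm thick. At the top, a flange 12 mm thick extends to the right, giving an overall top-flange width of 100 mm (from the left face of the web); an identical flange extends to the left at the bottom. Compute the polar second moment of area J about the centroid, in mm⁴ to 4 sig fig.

Split into non-overlapping primitives; take the origin at the lower-left of the bounding box.
Web: 14 × 200, A = 2 800 mm², y = 100 mm, Ī = 9 333 333 mm⁴.
Top flange (beyond web): 86 × 12, A = 1 032 mm², y = 194 mm, Ī = 12 384 mm⁴.
Bottom flange (beyond web): 86 × 12, A = 1 032 mm², y = 6 mm, Ī = 12 384 mm⁴.
Centroid: ȳ = ΣA·y / ΣA = 100 mm.
Transfer each piece to the centroidal x-axis using Ī + A·d² with d = y − 100:
  web: d = 0 mm → contributes +9 333 333 mm⁴
  top flange (beyond web): d = 94 mm → contributes +9 131 136 mm⁴
  bottom flange (beyond web): d = -94 mm → contributes +9 131 136 mm⁴
Total I = 27 595 605 mm⁴.
For the y-axis: x̄ = 93 mm.
Repeating about the centroidal y-axis gives I_y = 6 477 845 mm⁴.
Polar second moment: J = I_x + I_y = 34 073 451 mm⁴.

J ≈ 3.407 × 10⁷ mm⁴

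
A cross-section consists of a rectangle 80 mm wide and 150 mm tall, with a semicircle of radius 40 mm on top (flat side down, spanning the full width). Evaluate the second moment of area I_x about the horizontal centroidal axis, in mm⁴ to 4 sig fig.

Split into non-overlapping primitives; take the origin at the lower-left of the bounding box.
Rectangular body: 80 × 150, A = 12 000 mm², y = 75 mm, Ī = 22 500 000 mm⁴.
Semicircular cap: semicircle r = 40, A = 2513.27 mm², y = 166.977 mm, Ī = 280 978 mm⁴.
Centroid: ȳ = ΣA·y / ΣA = 90.9276 mm.
Transfer each piece to the horizontal centroidal axis using Ī + A·d² with d = y − 90.9276:
  rectangular body: d = -15.9276 mm → contributes +25 544 277 mm⁴
  semicircular cap: d = 76.0489 mm → contributes +14 816 330 mm⁴
Total I = 40 360 608 mm⁴.

I_x ≈ 4.036 × 10⁷ mm⁴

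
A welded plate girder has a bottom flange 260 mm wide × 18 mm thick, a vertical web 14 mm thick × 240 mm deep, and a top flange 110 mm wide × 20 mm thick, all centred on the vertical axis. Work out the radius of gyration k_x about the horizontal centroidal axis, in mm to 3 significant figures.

Break the section into simple shapes (no overlaps), measuring from the bottom-left corner of the bounding box.
Bottom plate: 260 × 18, A = 4 680 mm², y = 9 mm, Ī = 126 360 mm⁴.
Web plate: 14 × 240, A = 3 360 mm², y = 138 mm, Ī = 16 128 000 mm⁴.
Top plate: 110 × 20, A = 2 200 mm², y = 268 mm, Ī = 73 333 mm⁴.
Centroid: ȳ = ΣA·y / ΣA = 106.97 mm.
Transfer each piece to the horizontal centroidal axis using Ī + A·d² with d = y − 106.97:
  bottom plate: d = -97.973 mm → contributes +45 048 002 mm⁴
  web plate: d = 31.027 mm → contributes +19 362 659 mm⁴
  top plate: d = 161.03 mm → contributes +57 118 905 mm⁴
Total I = 121 529 566 mm⁴.
Radius of gyration: k = √(I/A) = √(121 529 566 / 10 240) = 108.94 mm.

k_x ≈ 109 mm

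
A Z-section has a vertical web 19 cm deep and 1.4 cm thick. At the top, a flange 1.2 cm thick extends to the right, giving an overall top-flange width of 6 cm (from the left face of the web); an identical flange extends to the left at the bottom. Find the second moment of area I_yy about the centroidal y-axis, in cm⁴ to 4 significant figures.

I_yy ≈ 123.2 cm⁴

Split into non-overlapping primitives; take the origin at the lower-left of the bounding box.
Web: 1.4 × 19, A = 26.6 cm², x = 5.3 cm, Ī = 4.34467 cm⁴.
Top flange (beyond web): 4.6 × 1.2, A = 5.52 cm², x = 8.3 cm, Ī = 9.7336 cm⁴.
Bottom flange (beyond web): 4.6 × 1.2, A = 5.52 cm², x = 2.3 cm, Ī = 9.7336 cm⁴.
Centroid: x̄ = ΣA·x / ΣA = 5.3 cm.
Transfer each piece to the centroidal y-axis using Ī + A·d² with d = x − 5.3:
  web: d = 0 cm → contributes +4.34467 cm⁴
  top flange (beyond web): d = 3 cm → contributes +59.4136 cm⁴
  bottom flange (beyond web): d = -3 cm → contributes +59.4136 cm⁴
Total I = 123.172 cm⁴.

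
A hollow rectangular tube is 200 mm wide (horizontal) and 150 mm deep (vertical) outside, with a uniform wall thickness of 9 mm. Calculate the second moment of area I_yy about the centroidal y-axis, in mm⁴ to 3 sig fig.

I_yy ≈ 3.37 × 10⁷ mm⁴

Split into non-overlapping primitives; take the origin at the lower-left of the bounding box.
Outer rectangle: 200 × 150, A = 30 000 mm², x = 100 mm, Ī = 100 000 000 mm⁴.
Inner void (subtracted): 182 × 132, A = 24 024 mm², x = 100 mm, Ī = 66 314 248 mm⁴.
By symmetry the centroid is at mid-width, x̄ = 100 mm.
All pieces are centred on the centroidal y-axis, so I = ΣĪ (holes subtracted) = 33 685 752 mm⁴.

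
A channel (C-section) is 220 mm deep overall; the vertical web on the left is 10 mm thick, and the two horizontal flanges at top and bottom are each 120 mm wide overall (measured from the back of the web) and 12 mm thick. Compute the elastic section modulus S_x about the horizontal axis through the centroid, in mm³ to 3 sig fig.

S_x ≈ 3.41 × 10⁵ mm³

Split into non-overlapping primitives; take the origin at the lower-left of the bounding box.
Web: 10 × 220, A = 2 200 mm², y = 110 mm, Ī = 8 873 333 mm⁴.
Top flange (beyond web): 110 × 12, A = 1 320 mm², y = 214 mm, Ī = 15 840 mm⁴.
Bottom flange (beyond web): 110 × 12, A = 1 320 mm², y = 6 mm, Ī = 15 840 mm⁴.
By symmetry the centroid is at mid-height, ȳ = 110 mm.
Transfer each piece to the horizontal axis through the centroid using Ī + A·d² with d = y − 110:
  web: d = 0 mm → contributes +8 873 333 mm⁴
  top flange (beyond web): d = 104 mm → contributes +14 292 960 mm⁴
  bottom flange (beyond web): d = -104 mm → contributes +14 292 960 mm⁴
Total I = 37 459 253 mm⁴.
Extreme fibre distance c = 110 mm; S = I/c = 340 539 mm³.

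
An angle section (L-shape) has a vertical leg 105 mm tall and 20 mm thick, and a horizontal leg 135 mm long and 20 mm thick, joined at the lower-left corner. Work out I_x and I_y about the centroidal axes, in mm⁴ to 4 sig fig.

Treat the section as a set of non-overlapping primitives; coordinates are from the bounding-box lower-left.
Vertical leg: 20 × 105, A = 2 100 mm², y = 52.5 mm, Ī = 1 929 375 mm⁴.
Horizontal leg (remainder): 115 × 20, A = 2 300 mm², y = 10 mm, Ī = 76666.7 mm⁴.
Centroid: ȳ = ΣA·y / ΣA = 30.2841 mm.
Transfer each piece to the centroidal x-axis using Ī + A·d² with d = y − 30.2841:
  vertical leg: d = 22.2159 mm → contributes +2 965 823 mm⁴
  horizontal leg (remainder): d = -20.2841 mm → contributes +1 022 989 mm⁴
Total I = 3 988 812 mm⁴.
For the y-axis: x̄ = 45.2841 mm.
Repeating about the centroidal y-axis gives I_y = 7 606 312 mm⁴.

I_x ≈ 3.989 × 10⁶ mm⁴, I_y ≈ 7.606 × 10⁶ mm⁴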